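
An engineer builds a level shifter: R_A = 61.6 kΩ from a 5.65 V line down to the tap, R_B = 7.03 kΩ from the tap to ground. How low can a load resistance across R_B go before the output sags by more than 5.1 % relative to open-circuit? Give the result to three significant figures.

R_L(min) ≈ 117 kΩ

Output resistance R_th = R_A‖R_B = (61.6 × 7.03)/68.63 = 6.310 kΩ.
The fractional drop is R_th/(R_th + R_L); requiring this ≤ 0.0510 gives R_L ≥ R_th(1/0.0510 − 1) = 6.310 × 18.61 = 117 kΩ.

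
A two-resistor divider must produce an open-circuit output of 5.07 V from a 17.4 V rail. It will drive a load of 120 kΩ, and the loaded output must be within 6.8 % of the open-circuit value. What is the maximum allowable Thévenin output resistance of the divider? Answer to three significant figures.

Loading drop = R_th/(R_th + R_L) ≤ 0.0680, so R_th ≤ R_L · ε/(1−ε) = 120 kΩ × 0.0680/0.9320 = 8.76 kΩ.

R_th ≤ 8.76 kΩ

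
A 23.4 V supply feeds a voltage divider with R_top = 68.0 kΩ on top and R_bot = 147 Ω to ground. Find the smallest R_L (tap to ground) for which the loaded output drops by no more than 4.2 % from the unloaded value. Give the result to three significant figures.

R_L(min) ≈ 3.35 kΩ

Output resistance R_th = R_top‖R_bot = (68000 × 147)/68150 = 146.7 Ω.
The fractional drop is R_th/(R_th + R_L); requiring this ≤ 0.0420 gives R_L ≥ R_th(1/0.0420 − 1) = 146.7 × 22.81 = 3.35 kΩ.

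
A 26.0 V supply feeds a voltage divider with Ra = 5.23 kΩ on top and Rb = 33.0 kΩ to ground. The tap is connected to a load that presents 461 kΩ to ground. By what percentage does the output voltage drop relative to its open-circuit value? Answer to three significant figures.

The divider's output (Thévenin) resistance is Ra‖Rb = 4.515 kΩ.
Fractional drop under load = R_th/(R_th + R_L) = 4.515 / (4.515 + 461) = 0.009698.
So the output falls by 0.970 %.

0.970 %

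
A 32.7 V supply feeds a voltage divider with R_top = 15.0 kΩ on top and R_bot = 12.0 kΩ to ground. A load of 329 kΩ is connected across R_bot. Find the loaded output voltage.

V_out ≈ 14.2 V

The load sits in parallel with R_bot: R_bot‖R_L = (12.0 × 329) / (12.0 + 329) = 11.58 kΩ.
V_out = 32.7 × 11.58 / (15.0 + 11.58) = 32.7 × 11.58/26.58 = 14.2 V.
(Unloaded it would have been 14.5 V.)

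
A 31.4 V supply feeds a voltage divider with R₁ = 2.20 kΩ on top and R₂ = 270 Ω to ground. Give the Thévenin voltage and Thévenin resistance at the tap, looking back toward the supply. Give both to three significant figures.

V_th is the open-circuit tap voltage: 31.4 × 270/(2200 + 270) = 3.43 V.
With the supply zeroed, R₁ and R₂ appear in parallel from the tap: R_th = R₁‖R₂ = (2200 × 270)/2470 = 240 Ω.

V_th = 3.43 V, R_th = 240 Ω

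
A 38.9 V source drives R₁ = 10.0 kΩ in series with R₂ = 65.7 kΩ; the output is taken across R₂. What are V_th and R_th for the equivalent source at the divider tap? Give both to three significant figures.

V_th is the open-circuit tap voltage: 38.9 × 65.7/(10.0 + 65.7) = 33.8 V.
With the supply zeroed, R₁ and R₂ appear in parallel from the tap: R_th = R₁‖R₂ = (10.0 × 65.7)/75.70 = 8.68 kΩ.

V_th = 33.8 V, R_th = 8.68 kΩ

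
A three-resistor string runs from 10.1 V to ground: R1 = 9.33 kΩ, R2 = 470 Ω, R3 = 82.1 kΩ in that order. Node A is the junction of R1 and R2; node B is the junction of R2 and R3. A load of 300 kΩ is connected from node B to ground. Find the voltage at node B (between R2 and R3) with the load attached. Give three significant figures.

V ≈ 8.77 V

At node B, R3 is in parallel with the load: R3‖R_L = 64460 Ω.
Below node A the resistance is R2 + (R3‖R_L) = 64930 Ω, so V_A = 10.1 × 64930/74260 = 8.831 V.
Then V_B = V_A × (R3‖R_L)/(R2 + R3‖R_L) = 8.831 × 64460/64930 = 8.77 V.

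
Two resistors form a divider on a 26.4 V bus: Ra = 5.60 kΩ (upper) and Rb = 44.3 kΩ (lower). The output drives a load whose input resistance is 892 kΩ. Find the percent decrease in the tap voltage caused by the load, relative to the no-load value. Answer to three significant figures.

0.554 %

The divider's output (Thévenin) resistance is Ra‖Rb = 4.972 kΩ.
Fractional drop under load = R_th/(R_th + R_L) = 4.972 / (4.972 + 892) = 0.005543.
So the output falls by 0.554 %.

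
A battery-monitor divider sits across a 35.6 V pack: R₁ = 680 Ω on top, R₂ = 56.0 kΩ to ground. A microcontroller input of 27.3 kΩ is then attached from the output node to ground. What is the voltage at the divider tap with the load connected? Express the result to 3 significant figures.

The load sits in parallel with R₂: R₂‖R_L = (56000 × 27300) / (56000 + 27300) = 18350 Ω.
V_out = 35.6 × 18350 / (680 + 18350) = 35.6 × 18350/19030 = 34.3 V.

V_out ≈ 34.3 V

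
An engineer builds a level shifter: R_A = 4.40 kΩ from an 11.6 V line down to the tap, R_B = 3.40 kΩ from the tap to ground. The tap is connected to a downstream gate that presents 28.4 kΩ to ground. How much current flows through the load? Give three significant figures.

R_B‖R_L = 3.036 kΩ; V_out = 11.6 × 3.036/7.436 = 4.737 V.
I_L = V_out / R_L = 4.737 / 28.4 kΩ = 0.167 mA.

I_L ≈ 0.167 mA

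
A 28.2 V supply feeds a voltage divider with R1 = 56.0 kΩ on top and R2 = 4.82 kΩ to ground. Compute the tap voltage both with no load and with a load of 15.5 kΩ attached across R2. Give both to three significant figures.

Open-circuit: V = 28.2 × 4.82/(56.0 + 4.82) = 2.23 V.
With the load, R2 becomes R2‖R_L = 3.677 kΩ, so V = 28.2 × 3.677/59.68 = 1.74 V.

Unloaded: 2.23 V; loaded: 1.74 V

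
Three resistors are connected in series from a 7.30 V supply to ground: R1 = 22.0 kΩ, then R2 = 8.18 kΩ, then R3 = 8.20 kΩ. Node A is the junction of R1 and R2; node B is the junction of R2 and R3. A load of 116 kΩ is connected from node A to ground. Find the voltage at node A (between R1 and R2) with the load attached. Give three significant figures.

Below node A the series string R2+R3 = 16.38 kΩ sits in parallel with the 116 kΩ load: 14.35 kΩ.
V_A = 7.30 × 14.35/(22.0 + 14.35) = 2.88 V.

V ≈ 2.88 V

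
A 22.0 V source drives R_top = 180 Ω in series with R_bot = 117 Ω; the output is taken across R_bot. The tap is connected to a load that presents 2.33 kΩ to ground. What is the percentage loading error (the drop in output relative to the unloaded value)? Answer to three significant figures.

The divider's output (Thévenin) resistance is R_top‖R_bot = 70.91 Ω.
Fractional drop under load = R_th/(R_th + R_L) = 70.91 / (70.91 + 2330) = 0.02953.
So the output falls by 2.95 %.

2.95 %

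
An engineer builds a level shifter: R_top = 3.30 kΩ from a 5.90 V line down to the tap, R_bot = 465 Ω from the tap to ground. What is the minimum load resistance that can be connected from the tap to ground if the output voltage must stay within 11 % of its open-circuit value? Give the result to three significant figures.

R_L(min) ≈ 3.30 kΩ

Output resistance R_th = R_top‖R_bot = (3300 × 465)/3765 = 407.6 Ω.
The fractional drop is R_th/(R_th + R_L); requiring this ≤ 0.110 gives R_L ≥ R_th(1/0.110 − 1) = 407.6 × 8.091 = 3.30 kΩ.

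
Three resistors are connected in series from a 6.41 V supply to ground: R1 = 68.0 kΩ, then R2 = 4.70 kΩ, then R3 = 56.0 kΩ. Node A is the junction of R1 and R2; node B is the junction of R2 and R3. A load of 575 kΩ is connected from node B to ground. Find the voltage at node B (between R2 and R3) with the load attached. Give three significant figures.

At node B, R3 is in parallel with the load: R3‖R_L = 51.03 kΩ.
Below node A the resistance is R2 + (R3‖R_L) = 55.73 kΩ, so V_A = 6.41 × 55.73/123.7 = 2.887 V.
Then V_B = V_A × (R3‖R_L)/(R2 + R3‖R_L) = 2.887 × 51.03/55.73 = 2.64 V.

V ≈ 2.64 V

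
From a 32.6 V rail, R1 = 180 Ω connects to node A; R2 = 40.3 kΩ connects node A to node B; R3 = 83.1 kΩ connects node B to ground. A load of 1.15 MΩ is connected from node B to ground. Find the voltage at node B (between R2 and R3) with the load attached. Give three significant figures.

V ≈ 21.4 V

At node B, R3 is in parallel with the load: R3‖R_L = 77500 Ω.
Below node A the resistance is R2 + (R3‖R_L) = 117800 Ω, so V_A = 32.6 × 117800/118000 = 32.55 V.
Then V_B = V_A × (R3‖R_L)/(R2 + R3‖R_L) = 32.55 × 77500/117800 = 21.4 V.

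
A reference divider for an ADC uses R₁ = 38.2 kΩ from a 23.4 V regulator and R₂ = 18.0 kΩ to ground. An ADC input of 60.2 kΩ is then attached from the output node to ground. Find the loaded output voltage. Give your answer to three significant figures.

The load sits in parallel with R₂: R₂‖R_L = (18.0 × 60.2) / (18.0 + 60.2) = 13.86 kΩ.
V_out = 23.4 × 13.86 / (38.2 + 13.86) = 23.4 × 13.86/52.06 = 6.23 V.
(Unloaded it would have been 7.49 V.)

V_out ≈ 6.23 V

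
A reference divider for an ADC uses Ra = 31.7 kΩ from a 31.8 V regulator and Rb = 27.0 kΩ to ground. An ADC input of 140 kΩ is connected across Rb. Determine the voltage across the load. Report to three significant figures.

The load sits in parallel with Rb: Rb‖R_L = (27.0 × 140) / (27.0 + 140) = 22.63 kΩ.
V_out = 31.8 × 22.63 / (31.7 + 22.63) = 31.8 × 22.63/54.33 = 13.2 V.

V_out ≈ 13.2 V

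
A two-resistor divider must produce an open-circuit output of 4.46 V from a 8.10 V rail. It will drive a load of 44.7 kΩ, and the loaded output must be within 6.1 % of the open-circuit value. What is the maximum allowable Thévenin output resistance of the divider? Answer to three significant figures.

R_th ≤ 2.90 kΩ

Loading drop = R_th/(R_th + R_L) ≤ 0.0610, so R_th ≤ R_L · ε/(1−ε) = 44.7 kΩ × 0.0610/0.9390 = 2.90 kΩ.
(Any R1, R2 with R2/(R1+R2) = 0.551 and R1‖R2 ≤ 2.90 kΩ will meet the spec.)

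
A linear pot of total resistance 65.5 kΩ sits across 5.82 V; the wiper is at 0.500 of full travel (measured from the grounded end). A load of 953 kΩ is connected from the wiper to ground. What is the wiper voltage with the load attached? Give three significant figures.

V ≈ 2.86 V

The wiper splits the pot into (1−α)R = 32.75 kΩ above and αR = 32.75 kΩ below.
Lower section ‖ load = 31.66 kΩ.
V_wiper = 5.82 × 31.66/(32.75 + 31.66) = 2.86 V.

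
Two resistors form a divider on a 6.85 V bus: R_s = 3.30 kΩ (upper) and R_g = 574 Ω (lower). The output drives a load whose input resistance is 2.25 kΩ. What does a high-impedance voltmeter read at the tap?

The load sits in parallel with R_g: R_g‖R_L = (574 × 2250) / (574 + 2250) = 457.3 Ω.
V_out = 6.85 × 457.3 / (3300 + 457.3) = 6.85 × 457.3/3757 = 0.834 V.
(Unloaded it would have been 1.01 V.)

V_out ≈ 0.834 V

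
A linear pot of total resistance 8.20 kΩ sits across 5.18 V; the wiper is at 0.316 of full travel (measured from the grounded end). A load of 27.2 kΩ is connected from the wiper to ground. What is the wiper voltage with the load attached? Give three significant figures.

The wiper splits the pot into (1−α)R = 5.609 kΩ above and αR = 2.591 kΩ below.
Lower section ‖ load = 2.366 kΩ.
V_wiper = 5.18 × 2.366/(5.609 + 2.366) = 1.54 V.

V ≈ 1.54 V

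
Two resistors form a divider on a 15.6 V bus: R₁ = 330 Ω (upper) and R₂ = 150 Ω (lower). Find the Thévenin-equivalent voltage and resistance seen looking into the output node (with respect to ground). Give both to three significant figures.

V_th = 4.88 V, R_th = 103 Ω

V_th is the open-circuit tap voltage: 15.6 × 150/(330 + 150) = 4.88 V.
With the supply zeroed, R₁ and R₂ appear in parallel from the tap: R_th = R₁‖R₂ = (330 × 150)/480.0 = 103 Ω.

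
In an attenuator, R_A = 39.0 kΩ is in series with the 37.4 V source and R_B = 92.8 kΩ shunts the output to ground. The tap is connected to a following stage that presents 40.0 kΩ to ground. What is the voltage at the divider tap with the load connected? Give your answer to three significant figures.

V_out ≈ 15.6 V

The load sits in parallel with R_B: R_B‖R_L = (92.8 × 40.0) / (92.8 + 40.0) = 27.95 kΩ.
V_out = 37.4 × 27.95 / (39.0 + 27.95) = 37.4 × 27.95/66.95 = 15.6 V.
(Unloaded it would have been 26.3 V.)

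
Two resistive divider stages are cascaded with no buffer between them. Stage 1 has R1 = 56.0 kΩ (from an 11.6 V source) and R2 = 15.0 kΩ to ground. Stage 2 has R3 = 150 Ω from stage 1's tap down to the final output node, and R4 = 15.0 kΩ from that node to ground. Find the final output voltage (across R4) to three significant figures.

V_out ≈ 1.36 V

Stage 2 presents R3+R4 = 15150 Ω as a load on stage 1's tap.
Stage 1's lower leg becomes R2‖(R3+R4) = 7537 Ω, so V_mid = 11.6 × 7537/63540 = 1.376 V.
Stage 2 is itself unloaded: V_out = V_mid × R4/(R3+R4) = 1.376 × 15000/15150 = 1.36 V.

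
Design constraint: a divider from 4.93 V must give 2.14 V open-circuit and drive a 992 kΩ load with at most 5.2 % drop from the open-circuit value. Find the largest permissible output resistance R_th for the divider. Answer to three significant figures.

Loading drop = R_th/(R_th + R_L) ≤ 0.0520, so R_th ≤ R_L · ε/(1−ε) = 992 kΩ × 0.0520/0.9480 = 54.4 kΩ.

R_th ≤ 54.4 kΩ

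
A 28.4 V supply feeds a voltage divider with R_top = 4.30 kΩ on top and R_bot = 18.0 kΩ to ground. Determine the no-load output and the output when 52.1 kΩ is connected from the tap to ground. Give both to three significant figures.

Open-circuit: V = 28.4 × 18.0/(4.30 + 18.0) = 22.9 V.
With the load, R_bot becomes R_bot‖R_L = 13.38 kΩ, so V = 28.4 × 13.38/17.68 = 21.5 V.

Unloaded: 22.9 V; loaded: 21.5 V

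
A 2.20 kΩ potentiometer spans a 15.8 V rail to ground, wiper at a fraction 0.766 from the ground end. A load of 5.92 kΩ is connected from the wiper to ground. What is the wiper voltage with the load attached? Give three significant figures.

V ≈ 11.3 V

The wiper splits the pot into (1−α)R = 514.8 Ω above and αR = 1685 Ω below.
Lower section ‖ load = 1312 Ω.
V_wiper = 15.8 × 1312/(514.8 + 1312) = 11.3 V.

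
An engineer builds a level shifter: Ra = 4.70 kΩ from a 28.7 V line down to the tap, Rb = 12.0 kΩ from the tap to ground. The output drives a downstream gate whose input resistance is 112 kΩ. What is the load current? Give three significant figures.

I_L ≈ 0.179 mA

Rb‖R_L = 10.84 kΩ; V_out = 28.7 × 10.84/15.54 = 20.02 V.
I_L = V_out / R_L = 20.02 / 112 kΩ = 0.179 mA.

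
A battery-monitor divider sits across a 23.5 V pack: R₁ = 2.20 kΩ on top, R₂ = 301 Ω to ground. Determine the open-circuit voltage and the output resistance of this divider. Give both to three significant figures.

V_th = 2.83 V, R_th = 265 Ω

V_th is the open-circuit tap voltage: 23.5 × 301/(2200 + 301) = 2.83 V.
With the supply zeroed, R₁ and R₂ appear in parallel from the tap: R_th = R₁‖R₂ = (2200 × 301)/2501 = 265 Ω.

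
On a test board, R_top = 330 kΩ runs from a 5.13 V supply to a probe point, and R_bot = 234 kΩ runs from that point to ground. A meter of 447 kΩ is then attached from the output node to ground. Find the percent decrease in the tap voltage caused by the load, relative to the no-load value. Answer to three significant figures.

23.4 %

Unloaded V = 5.13 × 234/564.0 = 2.128 V.
Loaded: R_bot‖R_L = 153.6 kΩ, giving V = 5.13 × 153.6/483.6 = 1.629 V.
Drop = (2.128 − 1.629) / 2.128 = 23.4 %.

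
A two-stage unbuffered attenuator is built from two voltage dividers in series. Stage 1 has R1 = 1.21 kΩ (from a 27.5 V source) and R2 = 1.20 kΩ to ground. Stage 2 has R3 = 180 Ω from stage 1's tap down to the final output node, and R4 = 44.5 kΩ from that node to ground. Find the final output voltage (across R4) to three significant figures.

V_out ≈ 13.5 V

Stage 2 presents R3+R4 = 44680 Ω as a load on stage 1's tap.
Stage 1's lower leg becomes R2‖(R3+R4) = 1169 Ω, so V_mid = 27.5 × 1169/2379 = 13.51 V.
Stage 2 is itself unloaded: V_out = V_mid × R4/(R3+R4) = 13.51 × 44500/44680 = 13.5 V.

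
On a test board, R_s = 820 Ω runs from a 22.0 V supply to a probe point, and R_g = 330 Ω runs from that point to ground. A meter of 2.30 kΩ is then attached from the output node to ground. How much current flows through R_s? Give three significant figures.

R_g‖R_L = 288.6 Ω, so the source sees R_s + R_g‖R_L = 1109 Ω.
I = 22.0 V / 1109 Ω = 19.8 mA.

I ≈ 19.8 mA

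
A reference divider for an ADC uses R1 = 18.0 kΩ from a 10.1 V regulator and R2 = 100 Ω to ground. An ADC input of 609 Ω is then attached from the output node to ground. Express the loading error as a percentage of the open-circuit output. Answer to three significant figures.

Unloaded V = 10.1 × 100/18100 = 0.055801 V.
Loaded: R2‖R_L = 85.90 Ω, giving V = 10.1 × 85.90/18090 = 0.047968 V.
Drop = (0.055801 − 0.047968) / 0.055801 = 14.0 %.

14.0 %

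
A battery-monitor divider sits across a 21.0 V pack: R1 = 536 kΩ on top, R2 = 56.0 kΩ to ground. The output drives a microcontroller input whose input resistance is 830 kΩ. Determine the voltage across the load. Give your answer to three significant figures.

The load sits in parallel with R2: R2‖R_L = (56.0 × 830) / (56.0 + 830) = 52.46 kΩ.
V_out = 21.0 × 52.46 / (536 + 52.46) = 21.0 × 52.46/588.5 = 1.87 V.

V_out ≈ 1.87 V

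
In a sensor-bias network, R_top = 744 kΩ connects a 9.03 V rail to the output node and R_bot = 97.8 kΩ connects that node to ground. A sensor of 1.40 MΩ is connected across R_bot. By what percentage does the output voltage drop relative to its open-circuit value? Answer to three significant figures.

The divider's output (Thévenin) resistance is R_top‖R_bot = 86.44 kΩ.
Fractional drop under load = R_th/(R_th + R_L) = 86.44 / (86.44 + 1400) = 0.05815.
So the output falls by 5.82 %.

5.82 %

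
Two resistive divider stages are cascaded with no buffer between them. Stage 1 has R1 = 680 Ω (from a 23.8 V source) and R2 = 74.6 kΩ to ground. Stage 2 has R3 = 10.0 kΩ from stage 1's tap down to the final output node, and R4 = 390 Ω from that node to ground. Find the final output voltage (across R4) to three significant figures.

V_out ≈ 0.831 V

Stage 2 presents R3+R4 = 10390 Ω as a load on stage 1's tap.
Stage 1's lower leg becomes R2‖(R3+R4) = 9120 Ω, so V_mid = 23.8 × 9120/9800 = 22.15 V.
Stage 2 is itself unloaded: V_out = V_mid × R4/(R3+R4) = 22.15 × 390/10390 = 0.831 V.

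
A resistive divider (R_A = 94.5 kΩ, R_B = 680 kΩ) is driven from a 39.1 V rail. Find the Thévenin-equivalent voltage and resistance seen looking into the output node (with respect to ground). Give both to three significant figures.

V_th is the open-circuit tap voltage: 39.1 × 680/(94.5 + 680) = 34.3 V.
With the supply zeroed, R_A and R_B appear in parallel from the tap: R_th = R_A‖R_B = (94.5 × 680)/774.5 = 83.0 kΩ.

V_th = 34.3 V, R_th = 83.0 kΩ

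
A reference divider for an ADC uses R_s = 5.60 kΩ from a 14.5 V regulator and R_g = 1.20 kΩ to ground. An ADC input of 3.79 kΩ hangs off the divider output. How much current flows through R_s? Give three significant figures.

R_g‖R_L = 0.9114 kΩ, so the source sees R_s + R_g‖R_L = 6.511 kΩ.
I = 14.5 V / 6.511 kΩ = 2.23 mA.

I ≈ 2.23 mA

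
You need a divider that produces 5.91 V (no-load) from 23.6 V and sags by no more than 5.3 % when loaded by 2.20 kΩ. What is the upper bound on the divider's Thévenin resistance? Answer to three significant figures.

R_th ≤ 123 Ω

Loading drop = R_th/(R_th + R_L) ≤ 0.0530, so R_th ≤ R_L · ε/(1−ε) = 2.20 kΩ × 0.0530/0.9470 = 123 Ω.
(Any R1, R2 with R2/(R1+R2) = 0.250 and R1‖R2 ≤ 123 Ω will meet the spec.)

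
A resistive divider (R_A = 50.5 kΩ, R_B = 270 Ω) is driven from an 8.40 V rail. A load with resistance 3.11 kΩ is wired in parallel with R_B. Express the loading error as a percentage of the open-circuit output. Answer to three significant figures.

7.95 %

The divider's output (Thévenin) resistance is R_A‖R_B = 268.6 Ω.
Fractional drop under load = R_th/(R_th + R_L) = 268.6 / (268.6 + 3110) = 0.07949.
So the output falls by 7.95 %.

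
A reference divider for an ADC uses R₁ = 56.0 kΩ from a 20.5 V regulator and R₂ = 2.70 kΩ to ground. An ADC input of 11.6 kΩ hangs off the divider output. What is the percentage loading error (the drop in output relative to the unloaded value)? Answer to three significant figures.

The divider's output (Thévenin) resistance is R₁‖R₂ = 2.576 kΩ.
Fractional drop under load = R_th/(R_th + R_L) = 2.576 / (2.576 + 11.6) = 0.1817.
So the output falls by 18.2 %.

18.2 %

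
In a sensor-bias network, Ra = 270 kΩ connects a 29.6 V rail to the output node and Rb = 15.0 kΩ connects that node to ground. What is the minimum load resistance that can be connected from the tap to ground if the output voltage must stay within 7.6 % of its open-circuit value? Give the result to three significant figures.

R_L(min) ≈ 173 kΩ

Output resistance R_th = Ra‖Rb = (270 × 15.0)/285.0 = 14.21 kΩ.
The fractional drop is R_th/(R_th + R_L); requiring this ≤ 0.0760 gives R_L ≥ R_th(1/0.0760 − 1) = 14.21 × 12.16 = 173 kΩ.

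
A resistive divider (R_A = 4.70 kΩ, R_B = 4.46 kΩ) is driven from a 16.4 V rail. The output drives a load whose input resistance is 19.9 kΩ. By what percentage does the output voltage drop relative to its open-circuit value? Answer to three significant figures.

The divider's output (Thévenin) resistance is R_A‖R_B = 2.288 kΩ.
Fractional drop under load = R_th/(R_th + R_L) = 2.288 / (2.288 + 19.9) = 0.1031.
So the output falls by 10.3 %.

10.3 %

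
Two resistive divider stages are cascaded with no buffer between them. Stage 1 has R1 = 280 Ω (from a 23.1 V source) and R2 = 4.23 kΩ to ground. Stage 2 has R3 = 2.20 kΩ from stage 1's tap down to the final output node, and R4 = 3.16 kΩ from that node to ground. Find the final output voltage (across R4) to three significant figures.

Stage 2 presents R3+R4 = 5360 Ω as a load on stage 1's tap.
Stage 1's lower leg becomes R2‖(R3+R4) = 2364 Ω, so V_mid = 23.1 × 2364/2644 = 20.65 V.
Stage 2 is itself unloaded: V_out = V_mid × R4/(R3+R4) = 20.65 × 3160/5360 = 12.2 V.

V_out ≈ 12.2 V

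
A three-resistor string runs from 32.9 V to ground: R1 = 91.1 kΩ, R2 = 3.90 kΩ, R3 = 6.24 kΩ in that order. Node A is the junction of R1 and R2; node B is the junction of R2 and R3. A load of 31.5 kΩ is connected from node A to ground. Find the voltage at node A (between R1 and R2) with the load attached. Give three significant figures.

Below node A the series string R2+R3 = 10.14 kΩ sits in parallel with the 31.5 kΩ load: 7.671 kΩ.
V_A = 32.9 × 7.671/(91.1 + 7.671) = 2.56 V.

V ≈ 2.56 V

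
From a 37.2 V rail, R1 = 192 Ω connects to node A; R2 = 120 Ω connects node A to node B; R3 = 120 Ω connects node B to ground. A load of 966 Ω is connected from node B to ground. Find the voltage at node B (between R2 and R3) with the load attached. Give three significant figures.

V ≈ 9.48 V

At node B, R3 is in parallel with the load: R3‖R_L = 106.7 Ω.
Below node A the resistance is R2 + (R3‖R_L) = 226.7 Ω, so V_A = 37.2 × 226.7/418.7 = 20.14 V.
Then V_B = V_A × (R3‖R_L)/(R2 + R3‖R_L) = 20.14 × 106.7/226.7 = 9.48 V.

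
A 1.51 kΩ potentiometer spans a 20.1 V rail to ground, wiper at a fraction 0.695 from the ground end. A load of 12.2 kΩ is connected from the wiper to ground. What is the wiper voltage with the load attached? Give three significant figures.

V ≈ 13.6 V

The wiper splits the pot into (1−α)R = 460.6 Ω above and αR = 1049 Ω below.
Lower section ‖ load = 966.3 Ω.
V_wiper = 20.1 × 966.3/(460.6 + 966.3) = 13.6 V.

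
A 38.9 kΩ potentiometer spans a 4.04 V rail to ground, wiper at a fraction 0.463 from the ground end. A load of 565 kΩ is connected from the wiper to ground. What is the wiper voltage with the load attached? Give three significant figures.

The wiper splits the pot into (1−α)R = 20.89 kΩ above and αR = 18.01 kΩ below.
Lower section ‖ load = 17.45 kΩ.
V_wiper = 4.04 × 17.45/(20.89 + 17.45) = 1.84 V.

V ≈ 1.84 V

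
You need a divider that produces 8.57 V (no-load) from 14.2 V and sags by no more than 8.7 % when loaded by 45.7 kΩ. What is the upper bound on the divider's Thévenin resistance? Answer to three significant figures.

Loading drop = R_th/(R_th + R_L) ≤ 0.0870, so R_th ≤ R_L · ε/(1−ε) = 45.7 kΩ × 0.0870/0.9130 = 4.35 kΩ.
(Any R1, R2 with R2/(R1+R2) = 0.604 and R1‖R2 ≤ 4.35 kΩ will meet the spec.)

R_th ≤ 4.35 kΩ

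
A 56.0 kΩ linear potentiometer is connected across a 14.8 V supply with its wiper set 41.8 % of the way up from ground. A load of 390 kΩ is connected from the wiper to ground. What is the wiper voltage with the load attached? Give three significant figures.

V ≈ 5.98 V

The wiper splits the pot into (1−α)R = 32.59 kΩ above and αR = 23.41 kΩ below.
Lower section ‖ load = 22.08 kΩ.
V_wiper = 14.8 × 22.08/(32.59 + 22.08) = 5.98 V.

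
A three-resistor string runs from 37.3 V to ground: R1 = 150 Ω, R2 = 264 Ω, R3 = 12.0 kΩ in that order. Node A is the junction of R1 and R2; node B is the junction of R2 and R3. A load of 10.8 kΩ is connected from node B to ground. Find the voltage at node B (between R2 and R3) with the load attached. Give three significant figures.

V ≈ 34.8 V

At node B, R3 is in parallel with the load: R3‖R_L = 5684 Ω.
Below node A the resistance is R2 + (R3‖R_L) = 5948 Ω, so V_A = 37.3 × 5948/6098 = 36.38 V.
Then V_B = V_A × (R3‖R_L)/(R2 + R3‖R_L) = 36.38 × 5684/5948 = 34.8 V.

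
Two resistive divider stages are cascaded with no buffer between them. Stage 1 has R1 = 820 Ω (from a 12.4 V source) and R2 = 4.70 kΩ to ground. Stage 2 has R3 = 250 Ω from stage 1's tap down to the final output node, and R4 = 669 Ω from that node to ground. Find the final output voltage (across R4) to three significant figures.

Stage 2 presents R3+R4 = 919.0 Ω as a load on stage 1's tap.
Stage 1's lower leg becomes R2‖(R3+R4) = 768.7 Ω, so V_mid = 12.4 × 768.7/1589 = 6.000 V.
Stage 2 is itself unloaded: V_out = V_mid × R4/(R3+R4) = 6.000 × 669/919.0 = 4.37 V.

V_out ≈ 4.37 V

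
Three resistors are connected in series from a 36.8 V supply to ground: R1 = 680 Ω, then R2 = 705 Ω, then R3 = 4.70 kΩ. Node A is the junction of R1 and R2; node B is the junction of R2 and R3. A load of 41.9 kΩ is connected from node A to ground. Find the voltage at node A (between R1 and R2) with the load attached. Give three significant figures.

V ≈ 32.2 V

Below node A the series string R2+R3 = 5405 Ω sits in parallel with the 41900 Ω load: 4787 Ω.
V_A = 36.8 × 4787/(680 + 4787) = 32.2 V.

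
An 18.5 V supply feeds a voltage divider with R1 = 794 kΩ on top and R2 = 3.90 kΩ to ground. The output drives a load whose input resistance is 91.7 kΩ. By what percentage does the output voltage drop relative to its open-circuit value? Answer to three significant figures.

4.06 %

The divider's output (Thévenin) resistance is R1‖R2 = 3.881 kΩ.
Fractional drop under load = R_th/(R_th + R_L) = 3.881 / (3.881 + 91.7) = 0.04060.
So the output falls by 4.06 %.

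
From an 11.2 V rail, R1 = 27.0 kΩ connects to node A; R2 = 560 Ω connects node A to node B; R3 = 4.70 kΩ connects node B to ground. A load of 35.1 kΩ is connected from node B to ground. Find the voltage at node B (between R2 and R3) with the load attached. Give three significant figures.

V ≈ 1.46 V

At node B, R3 is in parallel with the load: R3‖R_L = 4145 Ω.
Below node A the resistance is R2 + (R3‖R_L) = 4705 Ω, so V_A = 11.2 × 4705/31700 = 1.662 V.
Then V_B = V_A × (R3‖R_L)/(R2 + R3‖R_L) = 1.662 × 4145/4705 = 1.46 V.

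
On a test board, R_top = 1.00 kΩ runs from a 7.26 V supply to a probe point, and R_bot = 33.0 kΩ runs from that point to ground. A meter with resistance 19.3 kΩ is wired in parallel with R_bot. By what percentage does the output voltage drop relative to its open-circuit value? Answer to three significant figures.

4.79 %

The divider's output (Thévenin) resistance is R_top‖R_bot = 0.9706 kΩ.
Fractional drop under load = R_th/(R_th + R_L) = 0.9706 / (0.9706 + 19.3) = 0.04788.
So the output falls by 4.79 %.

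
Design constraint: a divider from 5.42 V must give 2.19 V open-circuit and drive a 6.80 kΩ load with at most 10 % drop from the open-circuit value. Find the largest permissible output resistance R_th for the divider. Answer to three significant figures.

Loading drop = R_th/(R_th + R_L) ≤ 0.100, so R_th ≤ R_L · ε/(1−ε) = 6.80 kΩ × 0.100/0.9000 = 756 Ω.
(Any R1, R2 with R2/(R1+R2) = 0.404 and R1‖R2 ≤ 756 Ω will meet the spec.)

R_th ≤ 756 Ω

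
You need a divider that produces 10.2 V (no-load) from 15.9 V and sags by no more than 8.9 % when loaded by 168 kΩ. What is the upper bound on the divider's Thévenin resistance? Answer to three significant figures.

R_th ≤ 16.4 kΩ

Loading drop = R_th/(R_th + R_L) ≤ 0.0890, so R_th ≤ R_L · ε/(1−ε) = 168 kΩ × 0.0890/0.9110 = 16.4 kΩ.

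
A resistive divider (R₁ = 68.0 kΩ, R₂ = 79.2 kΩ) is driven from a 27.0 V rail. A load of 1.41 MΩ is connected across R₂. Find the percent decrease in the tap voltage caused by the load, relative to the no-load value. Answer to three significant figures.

The divider's output (Thévenin) resistance is R₁‖R₂ = 36.59 kΩ.
Fractional drop under load = R_th/(R_th + R_L) = 36.59 / (36.59 + 1410) = 0.02529.
So the output falls by 2.53 %.

2.53 %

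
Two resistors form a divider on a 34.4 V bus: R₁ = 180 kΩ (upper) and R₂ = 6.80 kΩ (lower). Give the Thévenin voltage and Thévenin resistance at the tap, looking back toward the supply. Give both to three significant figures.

V_th = 1.25 V, R_th = 6.55 kΩ

V_th is the open-circuit tap voltage: 34.4 × 6.80/(180 + 6.80) = 1.25 V.
With the supply zeroed, R₁ and R₂ appear in parallel from the tap: R_th = R₁‖R₂ = (180 × 6.80)/186.8 = 6.55 kΩ.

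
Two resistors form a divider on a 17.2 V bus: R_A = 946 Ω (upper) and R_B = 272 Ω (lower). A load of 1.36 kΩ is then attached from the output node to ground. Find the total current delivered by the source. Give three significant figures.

I ≈ 14.7 mA

R_B‖R_L = 226.7 Ω, so the source sees R_A + R_B‖R_L = 1173 Ω.
I = 17.2 V / 1173 Ω = 14.7 mA.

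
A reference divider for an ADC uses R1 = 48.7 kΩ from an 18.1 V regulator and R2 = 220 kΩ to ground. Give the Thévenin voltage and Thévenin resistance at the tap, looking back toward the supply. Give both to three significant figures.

V_th is the open-circuit tap voltage: 18.1 × 220/(48.7 + 220) = 14.8 V.
With the supply zeroed, R1 and R2 appear in parallel from the tap: R_th = R1‖R2 = (48.7 × 220)/268.7 = 39.9 kΩ.

V_th = 14.8 V, R_th = 39.9 kΩ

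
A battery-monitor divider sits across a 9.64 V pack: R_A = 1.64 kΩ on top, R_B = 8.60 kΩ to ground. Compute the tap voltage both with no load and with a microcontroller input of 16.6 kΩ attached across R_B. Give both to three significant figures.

Open-circuit: V = 9.64 × 8.60/(1.64 + 8.60) = 8.10 V.
With the load, R_B becomes R_B‖R_L = 5.665 kΩ, so V = 9.64 × 5.665/7.305 = 7.48 V.

Unloaded: 8.10 V; loaded: 7.48 V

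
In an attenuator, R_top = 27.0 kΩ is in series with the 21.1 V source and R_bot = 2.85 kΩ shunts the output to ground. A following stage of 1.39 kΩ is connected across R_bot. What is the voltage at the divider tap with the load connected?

V_out ≈ 0.706 V

The load sits in parallel with R_bot: R_bot‖R_L = (2.85 × 1.39) / (2.85 + 1.39) = 0.9343 kΩ.
V_out = 21.1 × 0.9343 / (27.0 + 0.9343) = 21.1 × 0.9343/27.93 = 0.706 V.
(Unloaded it would have been 2.01 V.)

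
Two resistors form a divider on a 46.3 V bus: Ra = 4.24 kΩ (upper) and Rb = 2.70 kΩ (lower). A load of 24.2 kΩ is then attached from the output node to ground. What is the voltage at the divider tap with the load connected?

The load sits in parallel with Rb: Rb‖R_L = (2.70 × 24.2) / (2.70 + 24.2) = 2.429 kΩ.
V_out = 46.3 × 2.429 / (4.24 + 2.429) = 46.3 × 2.429/6.669 = 16.9 V.

V_out ≈ 16.9 V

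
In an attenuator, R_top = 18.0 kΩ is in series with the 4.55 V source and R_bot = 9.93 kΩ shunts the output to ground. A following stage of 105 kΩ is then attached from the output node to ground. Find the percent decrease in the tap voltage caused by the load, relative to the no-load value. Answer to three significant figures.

The divider's output (Thévenin) resistance is R_top‖R_bot = 6.400 kΩ.
Fractional drop under load = R_th/(R_th + R_L) = 6.400 / (6.400 + 105) = 0.05745.
So the output falls by 5.74 %.

5.74 %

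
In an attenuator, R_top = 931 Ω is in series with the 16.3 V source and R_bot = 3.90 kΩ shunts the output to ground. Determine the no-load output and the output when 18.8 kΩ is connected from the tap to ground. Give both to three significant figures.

Unloaded: 13.2 V; loaded: 12.7 V

Open-circuit: V = 16.3 × 3900/(931 + 3900) = 13.2 V.
With the load, R_bot becomes R_bot‖R_L = 3230 Ω, so V = 16.3 × 3230/4161 = 12.7 V.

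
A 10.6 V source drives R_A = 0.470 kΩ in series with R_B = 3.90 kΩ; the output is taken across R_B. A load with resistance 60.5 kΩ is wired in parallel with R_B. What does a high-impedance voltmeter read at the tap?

V_out ≈ 9.39 V

The load sits in parallel with R_B: R_B‖R_L = (3900 × 60500) / (3900 + 60500) = 3664 Ω.
V_out = 10.6 × 3664 / (470 + 3664) = 10.6 × 3664/4134 = 9.39 V.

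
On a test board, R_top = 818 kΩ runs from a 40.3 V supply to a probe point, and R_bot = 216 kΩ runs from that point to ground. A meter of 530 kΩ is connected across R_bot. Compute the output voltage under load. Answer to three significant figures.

The load sits in parallel with R_bot: R_bot‖R_L = (216 × 530) / (216 + 530) = 153.5 kΩ.
V_out = 40.3 × 153.5 / (818 + 153.5) = 40.3 × 153.5/971.5 = 6.37 V.

V_out ≈ 6.37 V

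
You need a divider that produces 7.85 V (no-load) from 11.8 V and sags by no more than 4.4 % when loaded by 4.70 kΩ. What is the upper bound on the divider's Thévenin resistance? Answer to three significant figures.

R_th ≤ 216 Ω

Loading drop = R_th/(R_th + R_L) ≤ 0.0440, so R_th ≤ R_L · ε/(1−ε) = 4.70 kΩ × 0.0440/0.9560 = 216 Ω.
(Any R1, R2 with R2/(R1+R2) = 0.665 and R1‖R2 ≤ 216 Ω will meet the spec.)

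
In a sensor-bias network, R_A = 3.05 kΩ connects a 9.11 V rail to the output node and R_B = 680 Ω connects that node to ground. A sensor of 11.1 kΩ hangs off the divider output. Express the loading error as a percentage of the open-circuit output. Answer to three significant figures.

4.77 %

The divider's output (Thévenin) resistance is R_A‖R_B = 556.0 Ω.
Fractional drop under load = R_th/(R_th + R_L) = 556.0 / (556.0 + 11100) = 0.04770.
So the output falls by 4.77 %.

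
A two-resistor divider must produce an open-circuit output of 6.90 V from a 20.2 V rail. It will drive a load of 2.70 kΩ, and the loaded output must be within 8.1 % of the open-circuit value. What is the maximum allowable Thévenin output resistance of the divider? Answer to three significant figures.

Loading drop = R_th/(R_th + R_L) ≤ 0.0810, so R_th ≤ R_L · ε/(1−ε) = 2.70 kΩ × 0.0810/0.9190 = 238 Ω.
(Any R1, R2 with R2/(R1+R2) = 0.342 and R1‖R2 ≤ 238 Ω will meet the spec.)

R_th ≤ 238 Ω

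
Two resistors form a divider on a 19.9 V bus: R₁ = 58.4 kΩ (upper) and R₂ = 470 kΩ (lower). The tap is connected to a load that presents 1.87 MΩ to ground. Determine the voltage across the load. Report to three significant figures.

V_out ≈ 17.2 V

The load sits in parallel with R₂: R₂‖R_L = (470 × 1870) / (470 + 1870) = 375.6 kΩ.
V_out = 19.9 × 375.6 / (58.4 + 375.6) = 19.9 × 375.6/434.0 = 17.2 V.
(Unloaded it would have been 17.7 V.)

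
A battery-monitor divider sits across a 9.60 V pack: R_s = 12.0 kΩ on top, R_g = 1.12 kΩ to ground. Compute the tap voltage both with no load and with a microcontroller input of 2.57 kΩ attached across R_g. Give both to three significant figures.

Open-circuit: V = 9.60 × 1.12/(12.0 + 1.12) = 0.820 V.
With the load, R_g becomes R_g‖R_L = 0.7801 kΩ, so V = 9.60 × 0.7801/12.78 = 0.586 V.

Unloaded: 0.820 V; loaded: 0.586 V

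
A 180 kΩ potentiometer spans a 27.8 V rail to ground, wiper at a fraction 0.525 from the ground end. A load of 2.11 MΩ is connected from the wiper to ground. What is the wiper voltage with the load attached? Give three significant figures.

The wiper splits the pot into (1−α)R = 85.50 kΩ above and αR = 94.50 kΩ below.
Lower section ‖ load = 90.45 kΩ.
V_wiper = 27.8 × 90.45/(85.50 + 90.45) = 14.3 V.

V ≈ 14.3 V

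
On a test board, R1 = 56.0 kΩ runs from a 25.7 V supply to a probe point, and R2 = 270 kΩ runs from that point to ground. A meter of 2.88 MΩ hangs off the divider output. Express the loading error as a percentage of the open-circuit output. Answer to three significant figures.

1.58 %

The divider's output (Thévenin) resistance is R1‖R2 = 46.38 kΩ.
Fractional drop under load = R_th/(R_th + R_L) = 46.38 / (46.38 + 2880) = 0.01585.
So the output falls by 1.58 %.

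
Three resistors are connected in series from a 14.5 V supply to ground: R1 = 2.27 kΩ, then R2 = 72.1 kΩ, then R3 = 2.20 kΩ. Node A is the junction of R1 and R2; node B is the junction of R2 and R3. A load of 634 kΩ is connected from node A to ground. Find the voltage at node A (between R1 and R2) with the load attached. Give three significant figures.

V ≈ 14.0 V

Below node A the series string R2+R3 = 74.30 kΩ sits in parallel with the 634 kΩ load: 66.51 kΩ.
V_A = 14.5 × 66.51/(2.27 + 66.51) = 14.0 V.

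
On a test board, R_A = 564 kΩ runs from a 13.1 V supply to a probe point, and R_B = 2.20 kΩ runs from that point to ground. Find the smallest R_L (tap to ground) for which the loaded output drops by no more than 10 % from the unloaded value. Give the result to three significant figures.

Output resistance R_th = R_A‖R_B = (564 × 2.20)/566.2 = 2.191 kΩ.
The fractional drop is R_th/(R_th + R_L); requiring this ≤ 0.100 gives R_L ≥ R_th(1/0.100 − 1) = 2.191 × 9.000 = 19.7 kΩ.

R_L(min) ≈ 19.7 kΩ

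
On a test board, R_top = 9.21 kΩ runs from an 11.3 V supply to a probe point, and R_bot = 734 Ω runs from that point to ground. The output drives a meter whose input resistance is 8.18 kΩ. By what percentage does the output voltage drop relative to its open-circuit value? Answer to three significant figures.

The divider's output (Thévenin) resistance is R_top‖R_bot = 679.8 Ω.
Fractional drop under load = R_th/(R_th + R_L) = 679.8 / (679.8 + 8180) = 0.07673.
So the output falls by 7.67 %.

7.67 %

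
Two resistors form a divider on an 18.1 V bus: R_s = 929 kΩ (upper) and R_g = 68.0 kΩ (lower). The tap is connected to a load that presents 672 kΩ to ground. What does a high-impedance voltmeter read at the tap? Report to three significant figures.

V_out ≈ 1.13 V

The load sits in parallel with R_g: R_g‖R_L = (68.0 × 672) / (68.0 + 672) = 61.75 kΩ.
V_out = 18.1 × 61.75 / (929 + 61.75) = 18.1 × 61.75/990.8 = 1.13 V.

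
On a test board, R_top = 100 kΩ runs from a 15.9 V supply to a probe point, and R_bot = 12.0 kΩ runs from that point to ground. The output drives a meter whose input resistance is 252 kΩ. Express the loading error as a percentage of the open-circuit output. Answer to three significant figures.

The divider's output (Thévenin) resistance is R_top‖R_bot = 10.71 kΩ.
Fractional drop under load = R_th/(R_th + R_L) = 10.71 / (10.71 + 252) = 0.04078.
So the output falls by 4.08 %.

4.08 %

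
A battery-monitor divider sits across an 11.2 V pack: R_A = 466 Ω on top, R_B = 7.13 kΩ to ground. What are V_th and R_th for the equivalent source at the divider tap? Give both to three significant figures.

V_th = 10.5 V, R_th = 437 Ω

V_th is the open-circuit tap voltage: 11.2 × 7130/(466 + 7130) = 10.5 V.
With the supply zeroed, R_A and R_B appear in parallel from the tap: R_th = R_A‖R_B = (466 × 7130)/7596 = 437 Ω.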